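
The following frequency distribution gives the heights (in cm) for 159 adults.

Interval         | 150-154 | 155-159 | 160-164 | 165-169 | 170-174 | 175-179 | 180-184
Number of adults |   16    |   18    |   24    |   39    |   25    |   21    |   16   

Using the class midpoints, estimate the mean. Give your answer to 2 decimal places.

Midpoints: 152, 157, 162, 167, 172, 177, 182
Σfm = 16×152 + 18×157 + 24×162 + 39×167 + 25×172 + 21×177 + 16×182 = 26588
n = Σf = 159
Mean = 26588 / 159 = 167.2201

167.22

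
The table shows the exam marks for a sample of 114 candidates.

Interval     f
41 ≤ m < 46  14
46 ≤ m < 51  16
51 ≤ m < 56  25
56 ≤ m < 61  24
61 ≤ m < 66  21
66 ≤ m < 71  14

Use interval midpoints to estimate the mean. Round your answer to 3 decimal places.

56.307

Midpoints: 43.5, 48.5, 53.5, 58.5, 63.5, 68.5
Σfm = 14×43.5 + 16×48.5 + 25×53.5 + 24×58.5 + 21×63.5 + 14×68.5 = 6419
n = Σf = 114
Mean = 6419 / 114 = 56.3070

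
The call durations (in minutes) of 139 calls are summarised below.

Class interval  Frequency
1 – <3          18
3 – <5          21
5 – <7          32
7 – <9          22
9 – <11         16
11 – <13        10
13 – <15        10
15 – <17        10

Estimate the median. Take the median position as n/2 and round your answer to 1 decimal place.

Cumulative frequencies: 18, 39, 71, 93, 109, 119, 129, 139
n = 139; position = n/2 = 69.5.
This falls in the class 5 – <7: L = 5, F = 39, f = 32, h = 2.
Median ≈ 5 + ((69.5 − 39) / 32) × 2 = 6.9062

6.9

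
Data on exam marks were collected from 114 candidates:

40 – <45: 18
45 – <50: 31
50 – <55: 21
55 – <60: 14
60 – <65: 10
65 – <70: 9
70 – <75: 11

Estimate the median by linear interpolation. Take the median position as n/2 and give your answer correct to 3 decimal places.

51.905

Cumulative frequencies: 18, 49, 70, 84, 94, 103, 114
n = 114; position = n/2 = 57.
This falls in the class 50 – <55: L = 50, F = 49, f = 21, h = 5.
Median ≈ 50 + ((57 − 49) / 21) × 5 = 51.9048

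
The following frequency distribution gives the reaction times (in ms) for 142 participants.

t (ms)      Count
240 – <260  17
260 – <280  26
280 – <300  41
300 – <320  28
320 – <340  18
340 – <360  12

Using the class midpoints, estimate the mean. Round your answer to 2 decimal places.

Midpoints: 250, 270, 290, 310, 330, 350
Σfm = 17×250 + 26×270 + 41×290 + 28×310 + 18×330 + 12×350 = 41980
n = Σf = 142
Mean = 41980 / 142 = 295.6338

295.63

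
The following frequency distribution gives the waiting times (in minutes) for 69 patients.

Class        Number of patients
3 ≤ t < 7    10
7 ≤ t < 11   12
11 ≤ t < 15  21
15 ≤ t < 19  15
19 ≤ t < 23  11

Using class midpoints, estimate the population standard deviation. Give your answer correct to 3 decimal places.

Midpoints: 5, 9, 13, 17, 21
n = 69, Σfm = 917, mean = 13.2899
Σfm² = 13957
Σf(m − x̄)² = Σfm² − (Σfm)²/n = 13957 − 917²/69 = 1770.2029
Population variance = 1770.2029 / 69 = 25.6551
Standard deviation = √25.6551 = 5.0651

5.065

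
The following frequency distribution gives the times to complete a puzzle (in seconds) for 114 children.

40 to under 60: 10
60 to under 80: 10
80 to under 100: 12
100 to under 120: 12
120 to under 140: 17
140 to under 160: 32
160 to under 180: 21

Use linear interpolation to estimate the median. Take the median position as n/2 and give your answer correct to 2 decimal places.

Cumulative frequencies: 10, 20, 32, 44, 61, 93, 114
n = 114; position = n/2 = 57.
This falls in the class 120 to under 140: L = 120, F = 44, f = 17, h = 20.
Median ≈ 120 + ((57 − 44) / 17) × 20 = 135.2941

135.29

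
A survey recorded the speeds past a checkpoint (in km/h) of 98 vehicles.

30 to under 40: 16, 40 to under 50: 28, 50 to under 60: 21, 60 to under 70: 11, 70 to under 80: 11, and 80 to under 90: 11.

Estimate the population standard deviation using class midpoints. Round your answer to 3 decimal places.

15.832

Midpoints: 35, 45, 55, 65, 75, 85
n = 98, Σfm = 5450, mean = 55.6122
Σfm² = 327650
Σf(m − x̄)² = Σfm² − (Σfm)²/n = 327650 − 5450²/98 = 24563.2653
Population variance = 24563.2653 / 98 = 250.6456
Standard deviation = √250.6456 = 15.8318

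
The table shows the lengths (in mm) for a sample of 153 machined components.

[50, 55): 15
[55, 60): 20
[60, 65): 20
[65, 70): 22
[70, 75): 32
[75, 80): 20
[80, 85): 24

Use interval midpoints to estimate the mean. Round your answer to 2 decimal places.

68.77

Midpoints: 52.5, 57.5, 62.5, 67.5, 72.5, 77.5, 82.5
Σfm = 15×52.5 + 20×57.5 + 20×62.5 + 22×67.5 + 32×72.5 + 20×77.5 + 24×82.5 = 10522.5
n = Σf = 153
Mean = 10522.5 / 153 = 68.7745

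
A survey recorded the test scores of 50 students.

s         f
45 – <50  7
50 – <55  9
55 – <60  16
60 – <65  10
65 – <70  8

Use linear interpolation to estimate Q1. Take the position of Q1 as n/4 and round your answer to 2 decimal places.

Cumulative frequencies: 7, 16, 32, 42, 50
n = 50; position = n/4 = 12.5.
This falls in the class 50 – <55: L = 50, F = 7, f = 9, h = 5.
Lower quartile ≈ 50 + ((12.5 − 7) / 9) × 5 = 53.0556

53.06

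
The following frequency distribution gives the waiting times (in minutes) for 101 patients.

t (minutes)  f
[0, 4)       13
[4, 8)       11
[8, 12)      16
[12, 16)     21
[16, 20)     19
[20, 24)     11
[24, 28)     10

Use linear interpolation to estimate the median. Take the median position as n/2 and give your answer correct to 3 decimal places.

Cumulative frequencies: 13, 24, 40, 61, 80, 91, 101
n = 101; position = n/2 = 50.5.
This falls in the class [12, 16): L = 12, F = 40, f = 21, h = 4.
Median ≈ 12 + ((50.5 − 40) / 21) × 4 = 14.0000

14.000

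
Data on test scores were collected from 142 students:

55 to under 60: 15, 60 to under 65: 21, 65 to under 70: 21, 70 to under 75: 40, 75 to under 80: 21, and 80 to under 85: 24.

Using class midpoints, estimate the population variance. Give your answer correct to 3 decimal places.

Midpoints: 57.5, 62.5, 67.5, 72.5, 77.5, 82.5
n = 142, Σfm = 10100, mean = 71.1268
Σfm² = 727037.5
Σf(m − x̄)² = Σfm² − (Σfm)²/n = 727037.5 − 10100²/142 = 8657.2183
Population variance = 8657.2183 / 142 = 60.9663

60.966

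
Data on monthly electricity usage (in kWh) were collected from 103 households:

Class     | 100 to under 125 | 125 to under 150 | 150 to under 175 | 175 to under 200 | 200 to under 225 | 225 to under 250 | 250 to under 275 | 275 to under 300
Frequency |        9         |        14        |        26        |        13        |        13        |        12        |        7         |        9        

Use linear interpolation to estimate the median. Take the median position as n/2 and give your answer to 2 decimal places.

179.81

Cumulative frequencies: 9, 23, 49, 62, 75, 87, 94, 103
n = 103; position = n/2 = 51.5.
This falls in the class 175 to under 200: L = 175, F = 49, f = 13, h = 25.
Median ≈ 175 + ((51.5 − 49) / 13) × 25 = 179.8077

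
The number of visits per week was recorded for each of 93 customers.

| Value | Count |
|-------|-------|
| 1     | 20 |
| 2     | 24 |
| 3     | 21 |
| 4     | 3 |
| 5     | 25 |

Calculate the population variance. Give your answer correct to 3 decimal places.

Values: 1, 2, 3, 4, 5
n = 93, Σfx = 268, mean = 2.8817
Σfx² = 978
Σf(x − x̄)² = Σfx² − (Σfx)²/n = 978 − 268²/93 = 205.6989
Population variance = 205.6989 / 93 = 2.2118

2.212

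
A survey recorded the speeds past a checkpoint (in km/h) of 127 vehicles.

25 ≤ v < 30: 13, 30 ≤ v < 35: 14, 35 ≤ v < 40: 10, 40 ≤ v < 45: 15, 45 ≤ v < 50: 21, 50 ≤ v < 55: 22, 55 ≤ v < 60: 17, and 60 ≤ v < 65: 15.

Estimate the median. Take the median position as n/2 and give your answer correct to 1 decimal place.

Cumulative frequencies: 13, 27, 37, 52, 73, 95, 112, 127
n = 127; position = n/2 = 63.5.
This falls in the class 45 ≤ v < 50: L = 45, F = 52, f = 21, h = 5.
Median ≈ 45 + ((63.5 − 52) / 21) × 5 = 47.7381

47.7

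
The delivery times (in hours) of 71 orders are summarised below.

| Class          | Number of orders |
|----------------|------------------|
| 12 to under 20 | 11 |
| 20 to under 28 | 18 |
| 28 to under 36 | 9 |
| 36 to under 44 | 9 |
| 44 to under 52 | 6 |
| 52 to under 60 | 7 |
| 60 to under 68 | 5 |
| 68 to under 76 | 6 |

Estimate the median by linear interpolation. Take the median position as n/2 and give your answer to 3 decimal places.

Cumulative frequencies: 11, 29, 38, 47, 53, 60, 65, 71
n = 71; position = n/2 = 35.5.
This falls in the class 28 to under 36: L = 28, F = 29, f = 9, h = 8.
Median ≈ 28 + ((35.5 − 29) / 9) × 8 = 33.7778

33.778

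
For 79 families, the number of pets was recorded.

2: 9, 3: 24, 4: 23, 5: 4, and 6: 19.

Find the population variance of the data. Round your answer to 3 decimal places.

1.772

Values: 2, 3, 4, 5, 6
n = 79, Σfx = 316, mean = 4.0000
Σfx² = 1404
Σf(x − x̄)² = Σfx² − (Σfx)²/n = 1404 − 316²/79 = 140.0000
Population variance = 140.0000 / 79 = 1.7722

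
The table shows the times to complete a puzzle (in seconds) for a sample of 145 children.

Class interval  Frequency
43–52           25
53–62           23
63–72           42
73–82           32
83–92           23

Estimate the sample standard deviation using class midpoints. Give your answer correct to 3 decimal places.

Midpoints: 47.5, 57.5, 67.5, 77.5, 87.5
n = 145, Σfm = 9837.5, mean = 67.8448
Σfm² = 692106.25
Σf(m − x̄)² = Σfm² − (Σfm)²/n = 692106.25 − 9837.5²/145 = 24682.7586
Sample variance = 24682.7586 / 144 = 171.4080
Standard deviation = √171.4080 = 13.0923

13.092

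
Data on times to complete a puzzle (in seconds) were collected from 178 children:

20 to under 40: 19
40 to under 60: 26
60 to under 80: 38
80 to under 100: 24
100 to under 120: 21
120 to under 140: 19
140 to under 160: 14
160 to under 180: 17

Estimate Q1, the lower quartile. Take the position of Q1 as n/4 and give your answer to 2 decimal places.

Cumulative frequencies: 19, 45, 83, 107, 128, 147, 161, 178
n = 178; position = n/4 = 44.5.
This falls in the class 40 to under 60: L = 40, F = 19, f = 26, h = 20.
Lower quartile ≈ 40 + ((44.5 − 19) / 26) × 20 = 59.6154

59.62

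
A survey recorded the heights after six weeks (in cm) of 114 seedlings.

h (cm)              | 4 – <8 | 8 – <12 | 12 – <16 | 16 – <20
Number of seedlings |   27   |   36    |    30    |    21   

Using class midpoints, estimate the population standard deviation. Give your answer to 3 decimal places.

Midpoints: 6, 10, 14, 18
n = 114, Σfm = 1320, mean = 11.5789
Σfm² = 17256
Σf(m − x̄)² = Σfm² − (Σfm)²/n = 17256 − 1320²/114 = 1971.7895
Population variance = 1971.7895 / 114 = 17.2964
Standard deviation = √17.2964 = 4.1589

4.159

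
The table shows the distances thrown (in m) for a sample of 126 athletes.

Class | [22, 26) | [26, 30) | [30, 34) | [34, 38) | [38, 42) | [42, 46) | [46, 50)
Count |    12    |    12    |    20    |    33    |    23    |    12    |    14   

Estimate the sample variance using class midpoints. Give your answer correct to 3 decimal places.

47.662

Midpoints: 24, 28, 32, 36, 40, 44, 48
n = 126, Σfm = 4572, mean = 36.2857
Σfm² = 171856
Σf(m − x̄)² = Σfm² − (Σfm)²/n = 171856 − 4572²/126 = 5957.7143
Sample variance = 5957.7143 / 125 = 47.6617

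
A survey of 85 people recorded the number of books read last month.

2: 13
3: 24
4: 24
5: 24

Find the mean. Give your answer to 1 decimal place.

Values: 2, 3, 4, 5
Σfx = 13×2 + 24×3 + 24×4 + 24×5 = 314
n = Σf = 85
Mean = 314 / 85 = 3.6941

3.7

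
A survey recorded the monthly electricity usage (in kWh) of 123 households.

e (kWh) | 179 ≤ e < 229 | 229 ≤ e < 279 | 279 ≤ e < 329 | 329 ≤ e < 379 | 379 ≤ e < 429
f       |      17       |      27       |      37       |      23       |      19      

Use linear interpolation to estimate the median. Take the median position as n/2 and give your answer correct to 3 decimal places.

302.649

Cumulative frequencies: 17, 44, 81, 104, 123
n = 123; position = n/2 = 61.5.
This falls in the class 279 ≤ e < 329: L = 279, F = 44, f = 37, h = 50.
Median ≈ 279 + ((61.5 − 44) / 37) × 50 = 302.6486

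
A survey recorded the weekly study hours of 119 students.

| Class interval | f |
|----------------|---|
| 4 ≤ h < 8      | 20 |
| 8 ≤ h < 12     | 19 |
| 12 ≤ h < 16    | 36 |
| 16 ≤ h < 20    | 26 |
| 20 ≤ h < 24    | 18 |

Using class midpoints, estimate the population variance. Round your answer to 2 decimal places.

Midpoints: 6, 10, 14, 18, 22
n = 119, Σfm = 1678, mean = 14.1008
Σfm² = 26812
Σf(m − x̄)² = Σfm² − (Σfm)²/n = 26812 − 1678²/119 = 3150.7899
Population variance = 3150.7899 / 119 = 26.4772

26.48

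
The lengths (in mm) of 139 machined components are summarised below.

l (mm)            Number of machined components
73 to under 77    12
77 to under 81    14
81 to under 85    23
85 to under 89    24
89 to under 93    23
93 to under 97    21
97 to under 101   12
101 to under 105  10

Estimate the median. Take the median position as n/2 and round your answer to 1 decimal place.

Cumulative frequencies: 12, 26, 49, 73, 96, 117, 129, 139
n = 139; position = n/2 = 69.5.
This falls in the class 85 to under 89: L = 85, F = 49, f = 24, h = 4.
Median ≈ 85 + ((69.5 − 49) / 24) × 4 = 88.4167

88.4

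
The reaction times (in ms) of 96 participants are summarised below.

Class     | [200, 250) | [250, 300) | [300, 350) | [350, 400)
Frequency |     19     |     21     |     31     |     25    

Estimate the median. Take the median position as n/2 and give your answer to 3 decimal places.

Cumulative frequencies: 19, 40, 71, 96
n = 96; position = n/2 = 48.
This falls in the class [300, 350): L = 300, F = 40, f = 31, h = 50.
Median ≈ 300 + ((48 − 40) / 31) × 50 = 312.9032

312.903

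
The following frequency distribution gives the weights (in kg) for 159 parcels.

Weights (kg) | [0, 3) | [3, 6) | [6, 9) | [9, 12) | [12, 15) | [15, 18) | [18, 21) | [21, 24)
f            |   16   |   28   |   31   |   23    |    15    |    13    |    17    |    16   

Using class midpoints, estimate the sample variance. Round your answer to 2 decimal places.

43.30

Midpoints: 1.5, 4.5, 7.5, 10.5, 13.5, 16.5, 19.5, 22.5
n = 159, Σfm = 1732.5, mean = 10.8962
Σfm² = 25719.75
Σf(m − x̄)² = Σfm² − (Σfm)²/n = 25719.75 − 1732.5²/159 = 6842.0377
Sample variance = 6842.0377 / 158 = 43.3040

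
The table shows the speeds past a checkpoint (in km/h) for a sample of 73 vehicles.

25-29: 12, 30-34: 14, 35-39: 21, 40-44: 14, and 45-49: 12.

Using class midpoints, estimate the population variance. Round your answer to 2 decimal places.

42.47

Midpoints: 27, 32, 37, 42, 47
n = 73, Σfm = 2701, mean = 37.0000
Σfm² = 103037
Σf(m − x̄)² = Σfm² − (Σfm)²/n = 103037 − 2701²/73 = 3100.0000
Population variance = 3100.0000 / 73 = 42.4658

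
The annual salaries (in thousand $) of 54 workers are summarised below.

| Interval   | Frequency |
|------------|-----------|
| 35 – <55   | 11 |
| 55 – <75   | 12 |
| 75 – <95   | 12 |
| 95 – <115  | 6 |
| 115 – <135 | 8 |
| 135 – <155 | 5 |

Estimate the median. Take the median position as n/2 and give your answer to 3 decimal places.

Cumulative frequencies: 11, 23, 35, 41, 49, 54
n = 54; position = n/2 = 27.
This falls in the class 75 – <95: L = 75, F = 23, f = 12, h = 20.
Median ≈ 75 + ((27 − 23) / 12) × 20 = 81.6667

81.667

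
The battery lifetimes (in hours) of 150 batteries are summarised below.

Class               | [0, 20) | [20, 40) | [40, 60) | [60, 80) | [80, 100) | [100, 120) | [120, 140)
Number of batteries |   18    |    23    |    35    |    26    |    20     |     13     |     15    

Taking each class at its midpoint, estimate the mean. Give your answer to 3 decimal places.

64.133

Midpoints: 10, 30, 50, 70, 90, 110, 130
Σfm = 18×10 + 23×30 + 35×50 + 26×70 + 20×90 + 13×110 + 15×130 = 9620
n = Σf = 150
Mean = 9620 / 150 = 64.1333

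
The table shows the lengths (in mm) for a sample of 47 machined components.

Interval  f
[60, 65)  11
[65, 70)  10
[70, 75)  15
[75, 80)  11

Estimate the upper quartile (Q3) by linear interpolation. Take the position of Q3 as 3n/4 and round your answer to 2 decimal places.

Cumulative frequencies: 11, 21, 36, 47
n = 47; position = 3n/4 = 35.25.
This falls in the class [70, 75): L = 70, F = 21, f = 15, h = 5.
Upper quartile ≈ 70 + ((35.25 − 21) / 15) × 5 = 74.7500

74.75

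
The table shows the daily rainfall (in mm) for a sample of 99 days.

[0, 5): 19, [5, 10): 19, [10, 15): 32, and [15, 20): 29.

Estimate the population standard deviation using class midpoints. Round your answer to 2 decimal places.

Midpoints: 2.5, 7.5, 12.5, 17.5
n = 99, Σfm = 1097.5, mean = 11.0859
Σfm² = 15068.75
Σf(m − x̄)² = Σfm² − (Σfm)²/n = 15068.75 − 1097.5²/99 = 2902.0202
Population variance = 2902.0202 / 99 = 29.3133
Standard deviation = √29.3133 = 5.4142

5.41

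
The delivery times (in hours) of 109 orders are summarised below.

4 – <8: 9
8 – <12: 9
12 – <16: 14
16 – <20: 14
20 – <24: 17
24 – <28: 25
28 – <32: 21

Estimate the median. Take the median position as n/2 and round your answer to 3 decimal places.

22.000

Cumulative frequencies: 9, 18, 32, 46, 63, 88, 109
n = 109; position = n/2 = 54.5.
This falls in the class 20 – <24: L = 20, F = 46, f = 17, h = 4.
Median ≈ 20 + ((54.5 − 46) / 17) × 4 = 22.0000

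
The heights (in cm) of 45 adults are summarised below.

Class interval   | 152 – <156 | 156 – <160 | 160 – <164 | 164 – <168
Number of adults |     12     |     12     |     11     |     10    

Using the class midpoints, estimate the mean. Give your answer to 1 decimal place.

159.7

Midpoints: 154, 158, 162, 166
Σfm = 12×154 + 12×158 + 11×162 + 10×166 = 7186
n = Σf = 45
Mean = 7186 / 45 = 159.6889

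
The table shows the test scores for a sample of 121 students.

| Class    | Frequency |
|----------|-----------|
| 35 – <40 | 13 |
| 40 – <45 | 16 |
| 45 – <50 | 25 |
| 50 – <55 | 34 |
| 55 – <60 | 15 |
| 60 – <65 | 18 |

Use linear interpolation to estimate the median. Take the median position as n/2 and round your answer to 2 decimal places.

Cumulative frequencies: 13, 29, 54, 88, 103, 121
n = 121; position = n/2 = 60.5.
This falls in the class 50 – <55: L = 50, F = 54, f = 34, h = 5.
Median ≈ 50 + ((60.5 − 54) / 34) × 5 = 50.9559

50.96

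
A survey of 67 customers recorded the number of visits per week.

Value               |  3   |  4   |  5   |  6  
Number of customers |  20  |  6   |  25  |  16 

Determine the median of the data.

5

Cumulative frequencies: 20, 26, 51, 67
n = 67, so the median is the value in position (n+1)/2 = 34.
Position 34 falls at value 5.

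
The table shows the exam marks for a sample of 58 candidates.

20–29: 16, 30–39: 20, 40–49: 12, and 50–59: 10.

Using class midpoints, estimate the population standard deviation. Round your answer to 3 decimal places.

10.471

Midpoints: 24.5, 34.5, 44.5, 54.5
n = 58, Σfm = 2161, mean = 37.2586
Σfm² = 86874.5
Σf(m − x̄)² = Σfm² − (Σfm)²/n = 86874.5 − 2161²/58 = 6358.6207
Population variance = 6358.6207 / 58 = 109.6314
Standard deviation = √109.6314 = 10.4705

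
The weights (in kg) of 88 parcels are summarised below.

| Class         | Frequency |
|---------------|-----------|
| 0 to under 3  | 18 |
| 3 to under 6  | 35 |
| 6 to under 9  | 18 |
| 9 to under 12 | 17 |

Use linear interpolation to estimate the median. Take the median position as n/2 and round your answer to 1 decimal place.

5.2

Cumulative frequencies: 18, 53, 71, 88
n = 88; position = n/2 = 44.
This falls in the class 3 to under 6: L = 3, F = 18, f = 35, h = 3.
Median ≈ 3 + ((44 − 18) / 35) × 3 = 5.2286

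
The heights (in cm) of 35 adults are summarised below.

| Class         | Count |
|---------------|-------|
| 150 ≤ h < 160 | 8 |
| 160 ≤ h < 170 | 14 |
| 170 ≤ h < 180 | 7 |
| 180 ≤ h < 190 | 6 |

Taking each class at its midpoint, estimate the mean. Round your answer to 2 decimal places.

168.14

Midpoints: 155, 165, 175, 185
Σfm = 8×155 + 14×165 + 7×175 + 6×185 = 5885
n = Σf = 35
Mean = 5885 / 35 = 168.1429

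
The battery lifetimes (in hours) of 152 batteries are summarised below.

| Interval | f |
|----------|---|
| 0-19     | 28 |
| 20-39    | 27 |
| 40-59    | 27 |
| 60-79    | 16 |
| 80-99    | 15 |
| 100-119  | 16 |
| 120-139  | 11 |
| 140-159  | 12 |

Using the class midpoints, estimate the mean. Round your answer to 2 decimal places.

64.63

Midpoints: 9.5, 29.5, 49.5, 69.5, 89.5, 109.5, 129.5, 149.5
Σfm = 28×9.5 + 27×29.5 + 27×49.5 + 16×69.5 + 15×89.5 + 16×109.5 + 11×129.5 + 12×149.5 = 9824
n = Σf = 152
Mean = 9824 / 152 = 64.6316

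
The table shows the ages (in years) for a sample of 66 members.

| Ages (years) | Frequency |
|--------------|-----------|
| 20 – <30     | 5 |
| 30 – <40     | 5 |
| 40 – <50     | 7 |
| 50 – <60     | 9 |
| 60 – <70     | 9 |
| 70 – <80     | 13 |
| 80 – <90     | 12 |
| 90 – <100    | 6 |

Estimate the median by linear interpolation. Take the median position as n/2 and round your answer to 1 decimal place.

67.8

Cumulative frequencies: 5, 10, 17, 26, 35, 48, 60, 66
n = 66; position = n/2 = 33.
This falls in the class 60 – <70: L = 60, F = 26, f = 9, h = 10.
Median ≈ 60 + ((33 − 26) / 9) × 10 = 67.7778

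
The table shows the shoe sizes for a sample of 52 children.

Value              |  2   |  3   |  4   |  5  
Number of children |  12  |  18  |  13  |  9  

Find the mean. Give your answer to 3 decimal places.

Values: 2, 3, 4, 5
Σfx = 12×2 + 18×3 + 13×4 + 9×5 = 175
n = Σf = 52
Mean = 175 / 52 = 3.3654

3.365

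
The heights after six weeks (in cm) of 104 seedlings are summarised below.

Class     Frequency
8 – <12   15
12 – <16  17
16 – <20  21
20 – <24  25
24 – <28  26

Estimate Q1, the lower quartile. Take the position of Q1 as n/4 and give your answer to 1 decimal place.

Cumulative frequencies: 15, 32, 53, 78, 104
n = 104; position = n/4 = 26.
This falls in the class 12 – <16: L = 12, F = 15, f = 17, h = 4.
Lower quartile ≈ 12 + ((26 − 15) / 17) × 4 = 14.5882

14.6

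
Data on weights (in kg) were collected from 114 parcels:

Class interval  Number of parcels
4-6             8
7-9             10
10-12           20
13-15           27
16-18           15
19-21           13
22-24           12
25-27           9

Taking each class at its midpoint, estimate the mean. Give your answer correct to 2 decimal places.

15.29

Midpoints: 5, 8, 11, 14, 17, 20, 23, 26
Σfm = 8×5 + 10×8 + 20×11 + 27×14 + 15×17 + 13×20 + 12×23 + 9×26 = 1743
n = Σf = 114
Mean = 1743 / 114 = 15.2895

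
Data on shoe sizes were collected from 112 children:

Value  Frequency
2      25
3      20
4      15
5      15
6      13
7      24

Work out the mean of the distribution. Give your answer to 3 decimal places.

4.384

Values: 2, 3, 4, 5, 6, 7
Σfx = 25×2 + 20×3 + 15×4 + 15×5 + 13×6 + 24×7 = 491
n = Σf = 112
Mean = 491 / 112 = 4.3839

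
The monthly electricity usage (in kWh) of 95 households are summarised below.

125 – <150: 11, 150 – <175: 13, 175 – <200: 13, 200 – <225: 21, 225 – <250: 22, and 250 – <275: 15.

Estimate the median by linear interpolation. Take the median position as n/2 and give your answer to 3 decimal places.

212.500

Cumulative frequencies: 11, 24, 37, 58, 80, 95
n = 95; position = n/2 = 47.5.
This falls in the class 200 – <225: L = 200, F = 37, f = 21, h = 25.
Median ≈ 200 + ((47.5 − 37) / 21) × 25 = 212.5000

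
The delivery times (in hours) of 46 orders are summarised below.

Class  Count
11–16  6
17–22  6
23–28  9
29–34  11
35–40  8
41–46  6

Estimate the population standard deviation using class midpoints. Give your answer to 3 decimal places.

9.327

Midpoints: 13.5, 19.5, 25.5, 31.5, 37.5, 43.5
n = 46, Σfm = 1335, mean = 29.0217
Σfm² = 42745.5
Σf(m − x̄)² = Σfm² − (Σfm)²/n = 42745.5 − 1335²/46 = 4001.4783
Population variance = 4001.4783 / 46 = 86.9887
Standard deviation = √86.9887 = 9.3268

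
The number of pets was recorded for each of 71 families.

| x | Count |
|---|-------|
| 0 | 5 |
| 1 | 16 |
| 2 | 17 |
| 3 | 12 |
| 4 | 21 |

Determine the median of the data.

2

Cumulative frequencies: 5, 21, 38, 50, 71
n = 71, so the median is the value in position (n+1)/2 = 36.
Position 36 falls at value 2.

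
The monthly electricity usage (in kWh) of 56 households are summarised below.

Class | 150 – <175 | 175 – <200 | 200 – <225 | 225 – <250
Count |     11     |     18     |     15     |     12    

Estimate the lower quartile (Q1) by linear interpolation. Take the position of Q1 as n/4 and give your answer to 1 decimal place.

179.2

Cumulative frequencies: 11, 29, 44, 56
n = 56; position = n/4 = 14.
This falls in the class 175 – <200: L = 175, F = 11, f = 18, h = 25.
Lower quartile ≈ 175 + ((14 − 11) / 18) × 25 = 179.1667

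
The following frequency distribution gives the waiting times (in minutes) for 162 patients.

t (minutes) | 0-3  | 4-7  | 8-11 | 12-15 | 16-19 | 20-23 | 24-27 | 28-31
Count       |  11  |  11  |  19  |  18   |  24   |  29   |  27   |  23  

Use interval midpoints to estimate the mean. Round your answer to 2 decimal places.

Midpoints: 1.5, 5.5, 9.5, 13.5, 17.5, 21.5, 25.5, 29.5
Σfm = 11×1.5 + 11×5.5 + 19×9.5 + 18×13.5 + 24×17.5 + 29×21.5 + 27×25.5 + 23×29.5 = 2911
n = Σf = 162
Mean = 2911 / 162 = 17.9691

17.97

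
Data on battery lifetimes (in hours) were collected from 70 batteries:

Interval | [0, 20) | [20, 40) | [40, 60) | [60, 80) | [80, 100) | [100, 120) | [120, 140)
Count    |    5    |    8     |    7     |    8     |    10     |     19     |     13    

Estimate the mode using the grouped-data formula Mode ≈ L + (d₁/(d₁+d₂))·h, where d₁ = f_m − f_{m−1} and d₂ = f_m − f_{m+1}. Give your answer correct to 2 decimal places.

112.00

Modal class: [100, 120) (highest frequency 19).
d₁ = 19 − 10 = 9, d₂ = 19 − 13 = 6
Mode ≈ 100 + (9/(9+6)) × 20 = 100 + 12.0000 = 112.0000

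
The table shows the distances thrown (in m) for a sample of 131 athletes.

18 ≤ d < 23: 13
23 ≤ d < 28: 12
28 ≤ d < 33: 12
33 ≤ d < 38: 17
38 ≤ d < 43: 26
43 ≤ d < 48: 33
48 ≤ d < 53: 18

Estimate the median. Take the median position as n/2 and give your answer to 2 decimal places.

40.21

Cumulative frequencies: 13, 25, 37, 54, 80, 113, 131
n = 131; position = n/2 = 65.5.
This falls in the class 38 ≤ d < 43: L = 38, F = 54, f = 26, h = 5.
Median ≈ 38 + ((65.5 − 54) / 26) × 5 = 40.2115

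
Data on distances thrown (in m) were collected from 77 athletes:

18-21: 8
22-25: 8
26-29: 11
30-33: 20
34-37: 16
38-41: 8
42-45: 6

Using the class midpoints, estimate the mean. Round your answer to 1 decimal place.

Midpoints: 19.5, 23.5, 27.5, 31.5, 35.5, 39.5, 43.5
Σfm = 8×19.5 + 8×23.5 + 11×27.5 + 20×31.5 + 16×35.5 + 8×39.5 + 6×43.5 = 2421.5
n = Σf = 77
Mean = 2421.5 / 77 = 31.4481

31.4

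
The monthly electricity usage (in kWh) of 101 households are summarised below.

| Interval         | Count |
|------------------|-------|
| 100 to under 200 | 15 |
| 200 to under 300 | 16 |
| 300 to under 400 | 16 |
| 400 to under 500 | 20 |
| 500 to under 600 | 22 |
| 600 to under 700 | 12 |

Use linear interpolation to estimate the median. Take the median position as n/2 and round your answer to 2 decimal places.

Cumulative frequencies: 15, 31, 47, 67, 89, 101
n = 101; position = n/2 = 50.5.
This falls in the class 400 to under 500: L = 400, F = 47, f = 20, h = 100.
Median ≈ 400 + ((50.5 − 47) / 20) × 100 = 417.5000

417.50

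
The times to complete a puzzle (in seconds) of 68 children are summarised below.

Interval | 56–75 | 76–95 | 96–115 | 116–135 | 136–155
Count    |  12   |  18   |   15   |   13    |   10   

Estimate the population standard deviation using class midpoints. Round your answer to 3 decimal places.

Midpoints: 65.5, 85.5, 105.5, 125.5, 145.5
n = 68, Σfm = 6994, mean = 102.8529
Σfm² = 766477
Σf(m − x̄)² = Σfm² − (Σfm)²/n = 766477 − 6994²/68 = 47123.5294
Population variance = 47123.5294 / 68 = 692.9931
Standard deviation = √692.9931 = 26.3248

26.325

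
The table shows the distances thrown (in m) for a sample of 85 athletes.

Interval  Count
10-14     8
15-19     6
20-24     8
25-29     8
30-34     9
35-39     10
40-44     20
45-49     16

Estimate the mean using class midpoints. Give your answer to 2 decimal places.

33.41

Midpoints: 12, 17, 22, 27, 32, 37, 42, 47
Σfm = 8×12 + 6×17 + 8×22 + 8×27 + 9×32 + 10×37 + 20×42 + 16×47 = 2840
n = Σf = 85
Mean = 2840 / 85 = 33.4118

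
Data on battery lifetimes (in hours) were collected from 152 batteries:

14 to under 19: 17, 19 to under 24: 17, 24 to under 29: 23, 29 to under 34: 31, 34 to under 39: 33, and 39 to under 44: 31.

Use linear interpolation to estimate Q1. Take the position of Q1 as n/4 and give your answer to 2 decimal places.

24.87

Cumulative frequencies: 17, 34, 57, 88, 121, 152
n = 152; position = n/4 = 38.
This falls in the class 24 to under 29: L = 24, F = 34, f = 23, h = 5.
Lower quartile ≈ 24 + ((38 − 34) / 23) × 5 = 24.8696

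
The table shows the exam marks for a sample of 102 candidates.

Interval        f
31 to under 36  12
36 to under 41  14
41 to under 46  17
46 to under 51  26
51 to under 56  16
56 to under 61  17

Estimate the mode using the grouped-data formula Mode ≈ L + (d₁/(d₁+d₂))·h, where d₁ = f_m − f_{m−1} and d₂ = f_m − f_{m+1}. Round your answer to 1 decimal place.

48.4

Modal class: 46 to under 51 (highest frequency 26).
d₁ = 26 − 17 = 9, d₂ = 26 − 16 = 10
Mode ≈ 46 + (9/(9+10)) × 5 = 46 + 2.3684 = 48.3684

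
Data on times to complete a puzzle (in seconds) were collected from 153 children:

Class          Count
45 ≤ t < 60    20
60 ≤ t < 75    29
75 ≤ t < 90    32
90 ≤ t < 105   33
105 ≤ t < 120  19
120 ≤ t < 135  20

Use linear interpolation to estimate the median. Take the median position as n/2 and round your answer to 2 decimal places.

87.89

Cumulative frequencies: 20, 49, 81, 114, 133, 153
n = 153; position = n/2 = 76.5.
This falls in the class 75 ≤ t < 90: L = 75, F = 49, f = 32, h = 15.
Median ≈ 75 + ((76.5 − 49) / 32) × 15 = 87.8906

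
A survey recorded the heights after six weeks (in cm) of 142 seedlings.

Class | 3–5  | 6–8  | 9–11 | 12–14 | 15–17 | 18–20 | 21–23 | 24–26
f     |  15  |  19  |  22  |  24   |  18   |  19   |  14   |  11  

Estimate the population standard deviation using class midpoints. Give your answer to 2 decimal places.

6.27

Midpoints: 4, 7, 10, 13, 16, 19, 22, 25
n = 142, Σfm = 1957, mean = 13.7817
Σfm² = 32545
Σf(m − x̄)² = Σfm² − (Σfm)²/n = 32545 − 1957²/142 = 5574.2324
Population variance = 5574.2324 / 142 = 39.2552
Standard deviation = √39.2552 = 6.2654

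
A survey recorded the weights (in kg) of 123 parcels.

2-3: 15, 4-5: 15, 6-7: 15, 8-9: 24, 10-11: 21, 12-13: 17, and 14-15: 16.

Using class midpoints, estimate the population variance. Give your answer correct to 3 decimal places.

Midpoints: 2.5, 4.5, 6.5, 8.5, 10.5, 12.5, 14.5
n = 123, Σfm = 1071.5, mean = 8.7114
Σfm² = 11100.75
Σf(m − x̄)² = Σfm² − (Σfm)²/n = 11100.75 − 1071.5²/123 = 1766.5041
Population variance = 1766.5041 / 123 = 14.3618

14.362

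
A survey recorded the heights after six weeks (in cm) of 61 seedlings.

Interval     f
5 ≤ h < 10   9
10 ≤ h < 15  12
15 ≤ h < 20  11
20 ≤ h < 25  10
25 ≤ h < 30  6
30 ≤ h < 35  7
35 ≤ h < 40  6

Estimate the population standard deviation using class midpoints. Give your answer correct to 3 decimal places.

Midpoints: 7.5, 12.5, 17.5, 22.5, 27.5, 32.5, 37.5
n = 61, Σfm = 1252.5, mean = 20.5328
Σfm² = 31181.25
Σf(m − x̄)² = Σfm² − (Σfm)²/n = 31181.25 − 1252.5²/61 = 5463.9344
Population variance = 5463.9344 / 61 = 89.5727
Standard deviation = √89.5727 = 9.4643

9.464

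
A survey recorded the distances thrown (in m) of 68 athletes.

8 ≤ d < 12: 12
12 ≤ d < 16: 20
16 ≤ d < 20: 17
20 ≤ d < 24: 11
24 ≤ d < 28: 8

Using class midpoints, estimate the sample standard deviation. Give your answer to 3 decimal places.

5.049

Midpoints: 10, 14, 18, 22, 26
n = 68, Σfm = 1156, mean = 17.0000
Σfm² = 21360
Σf(m − x̄)² = Σfm² − (Σfm)²/n = 21360 − 1156²/68 = 1708.0000
Sample variance = 1708.0000 / 67 = 25.4925
Standard deviation = √25.4925 = 5.0490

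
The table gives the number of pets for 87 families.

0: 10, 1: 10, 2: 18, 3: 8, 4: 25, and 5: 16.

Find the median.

3

Cumulative frequencies: 10, 20, 38, 46, 71, 87
n = 87, so the median is the value in position (n+1)/2 = 44.
Position 44 falls at value 3.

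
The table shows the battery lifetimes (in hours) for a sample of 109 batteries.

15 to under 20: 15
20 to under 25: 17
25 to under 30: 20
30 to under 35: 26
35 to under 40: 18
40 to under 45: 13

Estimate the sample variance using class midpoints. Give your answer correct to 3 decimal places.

61.400

Midpoints: 17.5, 22.5, 27.5, 32.5, 37.5, 42.5
n = 109, Σfm = 3267.5, mean = 29.9771
Σfm² = 104581.25
Σf(m − x̄)² = Σfm² − (Σfm)²/n = 104581.25 − 3267.5²/109 = 6631.1927
Sample variance = 6631.1927 / 108 = 61.3999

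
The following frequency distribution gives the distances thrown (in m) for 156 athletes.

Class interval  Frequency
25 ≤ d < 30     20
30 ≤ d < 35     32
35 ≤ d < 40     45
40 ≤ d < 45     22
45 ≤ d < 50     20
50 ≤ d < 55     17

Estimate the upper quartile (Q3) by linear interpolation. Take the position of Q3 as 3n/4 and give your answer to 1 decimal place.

44.5

Cumulative frequencies: 20, 52, 97, 119, 139, 156
n = 156; position = 3n/4 = 117.
This falls in the class 40 ≤ d < 45: L = 40, F = 97, f = 22, h = 5.
Upper quartile ≈ 40 + ((117 − 97) / 22) × 5 = 44.5455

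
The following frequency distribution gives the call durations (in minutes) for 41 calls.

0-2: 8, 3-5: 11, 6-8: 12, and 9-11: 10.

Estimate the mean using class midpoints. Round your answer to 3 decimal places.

5.756

Midpoints: 1, 4, 7, 10
Σfm = 8×1 + 11×4 + 12×7 + 10×10 = 236
n = Σf = 41
Mean = 236 / 41 = 5.7561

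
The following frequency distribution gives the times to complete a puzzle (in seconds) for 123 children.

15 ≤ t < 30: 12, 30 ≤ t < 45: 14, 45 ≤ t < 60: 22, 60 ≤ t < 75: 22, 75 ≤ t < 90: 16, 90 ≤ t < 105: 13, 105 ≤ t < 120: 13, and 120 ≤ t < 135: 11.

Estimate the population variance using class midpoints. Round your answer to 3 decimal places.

Midpoints: 22.5, 37.5, 52.5, 67.5, 82.5, 97.5, 112.5, 127.5
n = 123, Σfm = 8887.5, mean = 72.2561
Σfm² = 762468.75
Σf(m − x̄)² = Σfm² − (Σfm)²/n = 762468.75 − 8887.5²/123 = 120292.6829
Population variance = 120292.6829 / 123 = 977.9893

977.989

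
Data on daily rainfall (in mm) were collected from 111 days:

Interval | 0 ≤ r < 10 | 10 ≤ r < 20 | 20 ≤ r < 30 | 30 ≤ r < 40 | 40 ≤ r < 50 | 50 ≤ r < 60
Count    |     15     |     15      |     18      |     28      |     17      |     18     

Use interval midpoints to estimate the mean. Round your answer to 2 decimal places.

Midpoints: 5, 15, 25, 35, 45, 55
Σfm = 15×5 + 15×15 + 18×25 + 28×35 + 17×45 + 18×55 = 3485
n = Σf = 111
Mean = 3485 / 111 = 31.3964

31.40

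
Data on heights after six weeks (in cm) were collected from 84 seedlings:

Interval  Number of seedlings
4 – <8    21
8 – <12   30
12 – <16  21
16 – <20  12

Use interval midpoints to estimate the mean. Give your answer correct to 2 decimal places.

11.14

Midpoints: 6, 10, 14, 18
Σfm = 21×6 + 30×10 + 21×14 + 12×18 = 936
n = Σf = 84
Mean = 936 / 84 = 11.1429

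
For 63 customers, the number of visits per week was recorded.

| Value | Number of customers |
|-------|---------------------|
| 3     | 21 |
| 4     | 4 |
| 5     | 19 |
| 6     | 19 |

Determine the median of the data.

5

Cumulative frequencies: 21, 25, 44, 63
n = 63, so the median is the value in position (n+1)/2 = 32.
Position 32 falls at value 5.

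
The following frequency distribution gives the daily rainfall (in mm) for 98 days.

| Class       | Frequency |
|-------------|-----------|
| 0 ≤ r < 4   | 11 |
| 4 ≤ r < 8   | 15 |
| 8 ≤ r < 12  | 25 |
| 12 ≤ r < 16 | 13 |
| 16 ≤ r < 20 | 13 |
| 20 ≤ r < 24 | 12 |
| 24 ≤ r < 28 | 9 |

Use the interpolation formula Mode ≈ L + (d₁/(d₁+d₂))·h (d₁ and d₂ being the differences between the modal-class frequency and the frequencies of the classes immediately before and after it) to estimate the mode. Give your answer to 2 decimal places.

Modal class: 8 ≤ r < 12 (highest frequency 25).
d₁ = 25 − 15 = 10, d₂ = 25 − 13 = 12
Mode ≈ 8 + (10/(10+12)) × 4 = 8 + 1.8182 = 9.8182

9.82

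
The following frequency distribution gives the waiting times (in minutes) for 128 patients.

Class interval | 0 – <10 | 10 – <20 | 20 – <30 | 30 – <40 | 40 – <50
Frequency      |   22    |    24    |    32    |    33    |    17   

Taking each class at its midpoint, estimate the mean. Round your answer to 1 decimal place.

Midpoints: 5, 15, 25, 35, 45
Σfm = 22×5 + 24×15 + 32×25 + 33×35 + 17×45 = 3190
n = Σf = 128
Mean = 3190 / 128 = 24.9219

24.9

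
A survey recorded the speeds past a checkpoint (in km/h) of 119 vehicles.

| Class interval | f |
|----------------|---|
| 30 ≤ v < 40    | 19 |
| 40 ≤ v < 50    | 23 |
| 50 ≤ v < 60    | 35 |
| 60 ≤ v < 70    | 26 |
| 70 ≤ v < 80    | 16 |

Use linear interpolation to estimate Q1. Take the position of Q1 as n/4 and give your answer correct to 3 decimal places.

Cumulative frequencies: 19, 42, 77, 103, 119
n = 119; position = n/4 = 29.75.
This falls in the class 40 ≤ v < 50: L = 40, F = 19, f = 23, h = 10.
Lower quartile ≈ 40 + ((29.75 − 19) / 23) × 10 = 44.6739

44.674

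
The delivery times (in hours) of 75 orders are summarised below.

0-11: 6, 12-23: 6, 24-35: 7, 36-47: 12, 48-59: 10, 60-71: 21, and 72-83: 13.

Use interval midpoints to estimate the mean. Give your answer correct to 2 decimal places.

Midpoints: 5.5, 17.5, 29.5, 41.5, 53.5, 65.5, 77.5
Σfm = 6×5.5 + 6×17.5 + 7×29.5 + 12×41.5 + 10×53.5 + 21×65.5 + 13×77.5 = 3760.5
n = Σf = 75
Mean = 3760.5 / 75 = 50.1400

50.14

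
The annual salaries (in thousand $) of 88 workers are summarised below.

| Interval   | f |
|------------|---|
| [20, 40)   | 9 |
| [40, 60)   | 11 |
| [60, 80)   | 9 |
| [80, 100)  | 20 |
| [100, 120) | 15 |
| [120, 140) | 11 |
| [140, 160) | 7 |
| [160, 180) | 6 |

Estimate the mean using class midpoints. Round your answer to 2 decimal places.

95.45

Midpoints: 30, 50, 70, 90, 110, 130, 150, 170
Σfm = 9×30 + 11×50 + 9×70 + 20×90 + 15×110 + 11×130 + 7×150 + 6×170 = 8400
n = Σf = 88
Mean = 8400 / 88 = 95.4545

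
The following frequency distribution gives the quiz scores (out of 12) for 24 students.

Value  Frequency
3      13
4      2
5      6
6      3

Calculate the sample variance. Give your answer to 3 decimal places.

Values: 3, 4, 5, 6
n = 24, Σfx = 95, mean = 3.9583
Σfx² = 407
Σf(x − x̄)² = Σfx² − (Σfx)²/n = 407 − 95²/24 = 30.9583
Sample variance = 30.9583 / 23 = 1.3460

1.346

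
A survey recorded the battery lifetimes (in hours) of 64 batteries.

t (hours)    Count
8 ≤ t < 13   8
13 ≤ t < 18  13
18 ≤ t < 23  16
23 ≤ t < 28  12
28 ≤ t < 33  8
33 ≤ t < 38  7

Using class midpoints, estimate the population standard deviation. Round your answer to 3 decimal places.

7.545

Midpoints: 10.5, 15.5, 20.5, 25.5, 30.5, 35.5
n = 64, Σfm = 1412, mean = 22.0625
Σfm² = 34796
Σf(m − x̄)² = Σfm² − (Σfm)²/n = 34796 − 1412²/64 = 3643.7500
Population variance = 3643.7500 / 64 = 56.9336
Standard deviation = √56.9336 = 7.5454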